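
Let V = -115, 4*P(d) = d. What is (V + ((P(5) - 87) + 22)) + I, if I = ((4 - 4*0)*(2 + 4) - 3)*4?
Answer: -379/4 ≈ -94.750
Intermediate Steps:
P(d) = d/4
I = 84 (I = ((4 + 0)*6 - 3)*4 = (4*6 - 3)*4 = (24 - 3)*4 = 21*4 = 84)
(V + ((P(5) - 87) + 22)) + I = (-115 + (((1/4)*5 - 87) + 22)) + 84 = (-115 + ((5/4 - 87) + 22)) + 84 = (-115 + (-343/4 + 22)) + 84 = (-115 - 255/4) + 84 = -715/4 + 84 = -379/4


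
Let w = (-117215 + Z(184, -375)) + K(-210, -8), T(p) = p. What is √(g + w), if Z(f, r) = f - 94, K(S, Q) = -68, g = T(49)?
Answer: 6*I*√3254 ≈ 342.26*I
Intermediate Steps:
g = 49
Z(f, r) = -94 + f
w = -117193 (w = (-117215 + (-94 + 184)) - 68 = (-117215 + 90) - 68 = -117125 - 68 = -117193)
√(g + w) = √(49 - 117193) = √(-117144) = 6*I*√3254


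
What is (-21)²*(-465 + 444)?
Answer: -9261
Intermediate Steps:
(-21)²*(-465 + 444) = 441*(-21) = -9261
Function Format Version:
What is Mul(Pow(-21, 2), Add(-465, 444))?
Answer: -9261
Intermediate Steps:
Mul(Pow(-21, 2), Add(-465, 444)) = Mul(441, -21) = -9261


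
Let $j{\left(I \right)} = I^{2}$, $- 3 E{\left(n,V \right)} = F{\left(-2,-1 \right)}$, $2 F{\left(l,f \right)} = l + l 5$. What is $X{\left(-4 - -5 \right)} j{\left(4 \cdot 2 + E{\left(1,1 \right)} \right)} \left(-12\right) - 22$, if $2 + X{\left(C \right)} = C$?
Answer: $1178$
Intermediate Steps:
$X{\left(C \right)} = -2 + C$
$F{\left(l,f \right)} = 3 l$ ($F{\left(l,f \right)} = \frac{l + l 5}{2} = \frac{l + 5 l}{2} = \frac{6 l}{2} = 3 l$)
$E{\left(n,V \right)} = 2$ ($E{\left(n,V \right)} = - \frac{3 \left(-2\right)}{3} = \left(- \frac{1}{3}\right) \left(-6\right) = 2$)
$X{\left(-4 - -5 \right)} j{\left(4 \cdot 2 + E{\left(1,1 \right)} \right)} \left(-12\right) - 22 = \left(-2 - -1\right) \left(4 \cdot 2 + 2\right)^{2} \left(-12\right) - 22 = \left(-2 + \left(-4 + 5\right)\right) \left(8 + 2\right)^{2} \left(-12\right) - 22 = \left(-2 + 1\right) 10^{2} \left(-12\right) - 22 = - 100 \left(-12\right) - 22 = \left(-1\right) \left(-1200\right) - 22 = 1200 - 22 = 1178$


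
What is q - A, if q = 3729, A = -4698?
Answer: 8427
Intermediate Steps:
q - A = 3729 - 1*(-4698) = 3729 + 4698 = 8427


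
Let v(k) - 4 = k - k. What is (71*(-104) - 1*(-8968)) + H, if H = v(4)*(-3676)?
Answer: -13120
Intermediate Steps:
v(k) = 4 (v(k) = 4 + (k - k) = 4 + 0 = 4)
H = -14704 (H = 4*(-3676) = -14704)
(71*(-104) - 1*(-8968)) + H = (71*(-104) - 1*(-8968)) - 14704 = (-7384 + 8968) - 14704 = 1584 - 14704 = -13120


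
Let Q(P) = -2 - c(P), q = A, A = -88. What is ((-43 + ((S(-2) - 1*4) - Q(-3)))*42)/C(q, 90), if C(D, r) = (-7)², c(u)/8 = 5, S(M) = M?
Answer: -6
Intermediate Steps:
q = -88
c(u) = 40 (c(u) = 8*5 = 40)
Q(P) = -42 (Q(P) = -2 - 1*40 = -2 - 40 = -42)
C(D, r) = 49
((-43 + ((S(-2) - 1*4) - Q(-3)))*42)/C(q, 90) = ((-43 + ((-2 - 1*4) - 1*(-42)))*42)/49 = ((-43 + ((-2 - 4) + 42))*42)*(1/49) = ((-43 + (-6 + 42))*42)*(1/49) = ((-43 + 36)*42)*(1/49) = -7*42*(1/49) = -294*1/49 = -6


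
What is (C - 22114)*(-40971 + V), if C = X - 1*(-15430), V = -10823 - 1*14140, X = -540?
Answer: 476307216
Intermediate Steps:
V = -24963 (V = -10823 - 14140 = -24963)
C = 14890 (C = -540 - 1*(-15430) = -540 + 15430 = 14890)
(C - 22114)*(-40971 + V) = (14890 - 22114)*(-40971 - 24963) = -7224*(-65934) = 476307216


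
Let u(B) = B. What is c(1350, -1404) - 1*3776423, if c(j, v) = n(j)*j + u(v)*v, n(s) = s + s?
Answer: 1839793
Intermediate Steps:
n(s) = 2*s
c(j, v) = v² + 2*j² (c(j, v) = (2*j)*j + v*v = 2*j² + v² = v² + 2*j²)
c(1350, -1404) - 1*3776423 = ((-1404)² + 2*1350²) - 1*3776423 = (1971216 + 2*1822500) - 3776423 = (1971216 + 3645000) - 3776423 = 5616216 - 3776423 = 1839793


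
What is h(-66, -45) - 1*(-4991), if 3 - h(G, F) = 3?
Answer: 4991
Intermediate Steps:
h(G, F) = 0 (h(G, F) = 3 - 1*3 = 3 - 3 = 0)
h(-66, -45) - 1*(-4991) = 0 - 1*(-4991) = 0 + 4991 = 4991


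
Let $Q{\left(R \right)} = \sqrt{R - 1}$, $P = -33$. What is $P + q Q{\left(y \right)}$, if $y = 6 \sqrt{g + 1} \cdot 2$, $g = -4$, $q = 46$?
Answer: $-33 + 46 \sqrt{-1 + 12 i \sqrt{3}} \approx 111.77 + 151.9 i$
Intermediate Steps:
$y = 12 i \sqrt{3}$ ($y = 6 \sqrt{-4 + 1} \cdot 2 = 6 \sqrt{-3} \cdot 2 = 6 i \sqrt{3} \cdot 2 = 12 i \sqrt{3} \approx 20.785 i$)
$Q{\left(R \right)} = \sqrt{-1 + R}$
$P + q Q{\left(y \right)} = -33 + 46 \sqrt{-1 + 12 i \sqrt{3}}$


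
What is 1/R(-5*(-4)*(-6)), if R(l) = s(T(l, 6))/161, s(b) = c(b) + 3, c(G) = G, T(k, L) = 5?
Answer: 161/8 ≈ 20.125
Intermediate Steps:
s(b) = 3 + b (s(b) = b + 3 = 3 + b)
R(l) = 8/161 (R(l) = (3 + 5)/161 = 8*(1/161) = 8/161)
1/R(-5*(-4)*(-6)) = 1/(8/161) = 161/8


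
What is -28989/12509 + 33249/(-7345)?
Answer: -628835946/91878605 ≈ -6.8442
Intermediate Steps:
-28989/12509 + 33249/(-7345) = -28989*1/12509 + 33249*(-1/7345) = -28989/12509 - 33249/7345 = -628835946/91878605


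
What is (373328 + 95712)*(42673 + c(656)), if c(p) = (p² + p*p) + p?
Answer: 424012629040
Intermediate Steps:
c(p) = p + 2*p² (c(p) = (p² + p²) + p = 2*p² + p = p + 2*p²)
(373328 + 95712)*(42673 + c(656)) = (373328 + 95712)*(42673 + 656*(1 + 2*656)) = 469040*(42673 + 656*(1 + 1312)) = 469040*(42673 + 656*1313) = 469040*(42673 + 861328) = 469040*904001 = 424012629040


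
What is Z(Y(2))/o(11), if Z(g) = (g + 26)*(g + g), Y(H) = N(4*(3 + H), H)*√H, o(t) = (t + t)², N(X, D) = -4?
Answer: 16/121 - 52*√2/121 ≈ -0.47553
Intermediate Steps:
o(t) = 4*t² (o(t) = (2*t)² = 4*t²)
Y(H) = -4*√H
Z(g) = 2*g*(26 + g) (Z(g) = (26 + g)*(2*g) = 2*g*(26 + g))
Z(Y(2))/o(11) = (2*(-4*√2)*(26 - 4*√2))/((4*11²)) = (-8*√2*(26 - 4*√2))/((4*121)) = -8*√2*(26 - 4*√2)/484 = -8*√2*(26 - 4*√2)*(1/484) = -2*√2*(26 - 4*√2)/121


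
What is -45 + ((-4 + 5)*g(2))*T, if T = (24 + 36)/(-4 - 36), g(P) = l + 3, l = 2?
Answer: -105/2 ≈ -52.500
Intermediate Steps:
g(P) = 5 (g(P) = 2 + 3 = 5)
T = -3/2 (T = 60/(-40) = 60*(-1/40) = -3/2 ≈ -1.5000)
-45 + ((-4 + 5)*g(2))*T = -45 + ((-4 + 5)*5)*(-3/2) = -45 + (1*5)*(-3/2) = -45 + 5*(-3/2) = -45 - 15/2 = -105/2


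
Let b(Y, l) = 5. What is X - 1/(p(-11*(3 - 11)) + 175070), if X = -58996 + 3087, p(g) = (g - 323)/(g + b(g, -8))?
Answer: -910269804068/16281275 ≈ -55909.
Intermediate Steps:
p(g) = (-323 + g)/(5 + g) (p(g) = (g - 323)/(g + 5) = (-323 + g)/(5 + g))
X = -55909
X - 1/(p(-11*(3 - 11)) + 175070) = -55909 - 1/((-323 - 11*(3 - 11))/(5 - 11*(3 - 11)) + 175070) = -55909 - 1/((-323 - 11*(-8))/(5 - 11*(-8)) + 175070) = -55909 - 1/((-323 + 88)/(5 + 88) + 175070) = -55909 - 1/(-235/93 + 175070) = -55909 - 1/16281275/93 = -55909 - 1*93/16281275 = -55909 - 93/16281275 = -910269804068/16281275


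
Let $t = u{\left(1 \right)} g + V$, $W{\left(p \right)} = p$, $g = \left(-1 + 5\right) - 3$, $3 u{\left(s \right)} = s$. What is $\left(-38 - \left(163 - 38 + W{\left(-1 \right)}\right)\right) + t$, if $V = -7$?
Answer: $- \frac{506}{3} \approx -168.67$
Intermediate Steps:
$u{\left(s \right)} = \frac{s}{3}$
$g = 1$ ($g = 4 - 3 = 1$)
$t = - \frac{20}{3}$ ($t = \frac{1}{3} \cdot 1 \cdot 1 - 7 = \frac{1}{3} \cdot 1 - 7 = \frac{1}{3} - 7 = - \frac{20}{3} \approx -6.6667$)
$\left(-38 - \left(163 - 38 + W{\left(-1 \right)}\right)\right) + t = \left(-38 - \left(162 - 38\right)\right) - \frac{20}{3} = \left(-38 - 124\right) - \frac{20}{3} = -162 - \frac{20}{3} = - \frac{506}{3}$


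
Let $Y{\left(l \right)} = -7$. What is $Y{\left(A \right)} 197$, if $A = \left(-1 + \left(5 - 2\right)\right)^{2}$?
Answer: $-1379$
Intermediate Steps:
$A = 4$ ($A = \left(-1 + \left(5 - 2\right)\right)^{2} = \left(-1 + 3\right)^{2} = 2^{2} = 4$)
$Y{\left(A \right)} 197 = \left(-7\right) 197 = -1379$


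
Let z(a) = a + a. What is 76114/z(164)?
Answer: 38057/164 ≈ 232.05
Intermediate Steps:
z(a) = 2*a
76114/z(164) = 76114/((2*164)) = 76114/328 = 76114*(1/328) = 38057/164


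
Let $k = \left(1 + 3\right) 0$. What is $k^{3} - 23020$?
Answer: $-23020$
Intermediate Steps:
$k = 0$ ($k = 4 \cdot 0 = 0$)
$k^{3} - 23020 = 0^{3} - 23020 = 0 - 23020 = -23020$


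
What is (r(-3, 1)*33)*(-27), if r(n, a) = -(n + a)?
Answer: -1782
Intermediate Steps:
r(n, a) = -a - n (r(n, a) = -(a + n) = -a - n)
(r(-3, 1)*33)*(-27) = ((-1*1 - 1*(-3))*33)*(-27) = ((-1 + 3)*33)*(-27) = (2*33)*(-27) = 66*(-27) = -1782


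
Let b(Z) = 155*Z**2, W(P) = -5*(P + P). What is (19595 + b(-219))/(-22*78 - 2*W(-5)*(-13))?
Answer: -286675/16 ≈ -17917.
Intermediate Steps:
W(P) = -10*P
(19595 + b(-219))/(-22*78 - 2*W(-5)*(-13)) = (19595 + 155*(-219)**2)/(-22*78 - (-20)*(-5)*(-13)) = (19595 + 155*47961)/(-1716 - 2*50*(-13)) = (19595 + 7433955)/(-1716 - 100*(-13)) = 7453550/(-1716 + 1300) = 7453550/(-416) = 7453550*(-1/416) = -286675/16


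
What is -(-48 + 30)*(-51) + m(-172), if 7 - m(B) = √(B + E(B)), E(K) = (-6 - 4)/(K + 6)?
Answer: -911 - I*√1184493/83 ≈ -911.0 - 13.113*I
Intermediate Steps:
E(K) = -10/(6 + K)
m(B) = 7 - √(B - 10/(6 + B))
-(-48 + 30)*(-51) + m(-172) = -(-48 + 30)*(-51) + (7 - √((-10 - 172*(6 - 172))/(6 - 172))) = -(-18)*(-51) + (7 - √((-10 - 172*(-166))/(-166))) = -1*918 + (7 - √(-(-10 + 28552)/166)) = -918 + (7 - √(-1/166*28542)) = -918 + (7 - √(-14271/83)) = -918 + (7 - I*√1184493/83) = -911 - I*√1184493/83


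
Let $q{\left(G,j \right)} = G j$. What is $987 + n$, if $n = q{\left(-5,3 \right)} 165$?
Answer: $-1488$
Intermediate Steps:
$n = -2475$ ($n = \left(-5\right) 3 \cdot 165 = \left(-15\right) 165 = -2475$)
$987 + n = 987 - 2475 = -1488$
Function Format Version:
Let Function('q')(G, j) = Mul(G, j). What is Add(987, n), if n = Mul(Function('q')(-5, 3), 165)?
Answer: -1488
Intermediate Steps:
n = -2475 (n = Mul(Mul(-5, 3), 165) = Mul(-15, 165) = -2475)
Add(987, n) = Add(987, -2475) = -1488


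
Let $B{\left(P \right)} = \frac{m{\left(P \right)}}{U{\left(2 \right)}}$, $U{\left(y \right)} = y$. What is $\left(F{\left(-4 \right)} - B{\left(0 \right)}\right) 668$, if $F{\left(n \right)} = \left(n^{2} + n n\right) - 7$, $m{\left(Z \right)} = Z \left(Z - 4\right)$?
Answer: $16700$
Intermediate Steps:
$m{\left(Z \right)} = Z \left(-4 + Z\right)$
$F{\left(n \right)} = -7 + 2 n^{2}$ ($F{\left(n \right)} = \left(n^{2} + n^{2}\right) - 7 = 2 n^{2} - 7 = -7 + 2 n^{2}$)
$B{\left(P \right)} = \frac{P \left(-4 + P\right)}{2}$
$\left(F{\left(-4 \right)} - B{\left(0 \right)}\right) 668 = \left(\left(-7 + 2 \left(-4\right)^{2}\right) - \frac{1}{2} \cdot 0 \left(-4 + 0\right)\right) 668 = \left(\left(-7 + 2 \cdot 16\right) - \frac{1}{2} \cdot 0 \left(-4\right)\right) 668 = \left(\left(-7 + 32\right) - 0\right) 668 = \left(25 + 0\right) 668 = 25 \cdot 668 = 16700$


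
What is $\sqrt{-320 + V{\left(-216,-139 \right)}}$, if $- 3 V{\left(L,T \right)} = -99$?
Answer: $i \sqrt{287} \approx 16.941 i$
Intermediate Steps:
$V{\left(L,T \right)} = 33$ ($V{\left(L,T \right)} = \left(- \frac{1}{3}\right) \left(-99\right) = 33$)
$\sqrt{-320 + V{\left(-216,-139 \right)}} = \sqrt{-320 + 33} = \sqrt{-287} = i \sqrt{287}$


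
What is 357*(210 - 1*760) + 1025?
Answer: -195325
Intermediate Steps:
357*(210 - 1*760) + 1025 = 357*(210 - 760) + 1025 = 357*(-550) + 1025 = -196350 + 1025 = -195325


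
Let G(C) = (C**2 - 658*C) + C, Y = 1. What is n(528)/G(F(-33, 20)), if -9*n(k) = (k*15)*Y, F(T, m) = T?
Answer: -8/207 ≈ -0.038647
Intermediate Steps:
G(C) = C**2 - 657*C
n(k) = -5*k/3 (n(k) = -k*15/9 = -15*k/9 = -5*k/3)
n(528)/G(F(-33, 20)) = (-5/3*528)/((-33*(-657 - 33))) = -880/((-33*(-690))) = -880/22770 = -880*1/22770 = -8/207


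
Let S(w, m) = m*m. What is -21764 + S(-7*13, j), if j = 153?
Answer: 1645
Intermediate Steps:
S(w, m) = m**2
-21764 + S(-7*13, j) = -21764 + 153**2 = -21764 + 23409 = 1645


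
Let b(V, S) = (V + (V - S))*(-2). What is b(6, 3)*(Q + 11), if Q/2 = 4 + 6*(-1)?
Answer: -126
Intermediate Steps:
b(V, S) = -4*V + 2*S (b(V, S) = (-S + 2*V)*(-2) = -4*V + 2*S)
Q = -4 (Q = 2*(4 + 6*(-1)) = 2*(4 - 6) = 2*(-2) = -4)
b(6, 3)*(Q + 11) = (-4*6 + 2*3)*(-4 + 11) = (-24 + 6)*7 = -18*7 = -126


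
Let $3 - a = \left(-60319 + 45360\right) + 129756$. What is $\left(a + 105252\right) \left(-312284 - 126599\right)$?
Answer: $4187821586$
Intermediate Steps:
$a = -114794$ ($a = 3 - \left(\left(-60319 + 45360\right) + 129756\right) = 3 - \left(-14959 + 129756\right) = 3 - 114797 = -114794$)
$\left(a + 105252\right) \left(-312284 - 126599\right) = \left(-114794 + 105252\right) \left(-312284 - 126599\right) = \left(-9542\right) \left(-438883\right) = 4187821586$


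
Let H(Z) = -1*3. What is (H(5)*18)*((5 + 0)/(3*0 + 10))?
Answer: -27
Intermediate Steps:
H(Z) = -3
(H(5)*18)*((5 + 0)/(3*0 + 10)) = (-3*18)*((5 + 0)/(3*0 + 10)) = -270/(0 + 10) = -270/10 = -54*½ = -27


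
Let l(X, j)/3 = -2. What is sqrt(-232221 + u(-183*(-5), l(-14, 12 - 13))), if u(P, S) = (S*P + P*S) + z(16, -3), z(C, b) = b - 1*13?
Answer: I*sqrt(243217) ≈ 493.17*I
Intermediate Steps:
l(X, j) = -6 (l(X, j) = 3*(-2) = -6)
z(C, b) = -13 + b (z(C, b) = b - 13 = -13 + b)
u(P, S) = -16 + 2*P*S (u(P, S) = (S*P + P*S) + (-13 - 3) = (P*S + P*S) - 16 = 2*P*S - 16 = -16 + 2*P*S)
sqrt(-232221 + u(-183*(-5), l(-14, 12 - 13))) = sqrt(-232221 + (-16 + 2*(-183*(-5))*(-6))) = sqrt(-232221 + (-16 + 2*915*(-6))) = sqrt(-232221 + (-16 - 10980)) = sqrt(-232221 - 10996) = sqrt(-243217) = I*sqrt(243217)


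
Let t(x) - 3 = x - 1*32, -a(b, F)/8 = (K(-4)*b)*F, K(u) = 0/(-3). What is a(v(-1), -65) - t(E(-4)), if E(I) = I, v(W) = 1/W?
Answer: 33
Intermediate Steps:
K(u) = 0 (K(u) = 0*(-⅓) = 0)
v(W) = 1/W
a(b, F) = 0 (a(b, F) = -8*0*b*F = -0*F = -8*0 = 0)
t(x) = -29 + x (t(x) = 3 + (x - 1*32) = 3 + (x - 32) = 3 + (-32 + x) = -29 + x)
a(v(-1), -65) - t(E(-4)) = 0 - (-29 - 4) = 0 - 1*(-33) = 0 + 33 = 33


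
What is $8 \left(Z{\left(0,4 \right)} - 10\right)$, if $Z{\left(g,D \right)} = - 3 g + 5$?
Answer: $-40$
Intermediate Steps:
$Z{\left(g,D \right)} = 5 - 3 g$
$8 \left(Z{\left(0,4 \right)} - 10\right) = 8 \left(\left(5 - 0\right) - 10\right) = 8 \left(\left(5 + 0\right) - 10\right) = 8 \left(5 - 10\right) = 8 \left(-5\right) = -40$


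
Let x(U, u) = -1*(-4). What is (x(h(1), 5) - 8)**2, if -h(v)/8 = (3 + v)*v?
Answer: 16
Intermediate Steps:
h(v) = -8*v*(3 + v) (h(v) = -8*(3 + v)*v = -8*v*(3 + v))
x(U, u) = 4
(x(h(1), 5) - 8)**2 = (4 - 8)**2 = (-4)**2 = 16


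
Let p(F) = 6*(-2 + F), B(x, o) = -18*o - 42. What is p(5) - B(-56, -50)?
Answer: -840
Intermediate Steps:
B(x, o) = -42 - 18*o
p(F) = -12 + 6*F
p(5) - B(-56, -50) = (-12 + 6*5) - (-42 - 18*(-50)) = (-12 + 30) - (-42 + 900) = 18 - 1*858 = 18 - 858 = -840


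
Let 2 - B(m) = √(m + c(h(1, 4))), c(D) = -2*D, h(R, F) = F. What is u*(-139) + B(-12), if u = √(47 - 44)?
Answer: 2 - 139*√3 - 2*I*√5 ≈ -238.76 - 4.4721*I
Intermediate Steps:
u = √3 ≈ 1.7320
B(m) = 2 - √(-8 + m) (B(m) = 2 - √(m - 2*4) = 2 - √(m - 8) = 2 - √(-8 + m))
u*(-139) + B(-12) = √3*(-139) + (2 - √(-8 - 12)) = -139*√3 + (2 - √(-20)) = -139*√3 + (2 - 2*I*√5) = 2 - 139*√3 - 2*I*√5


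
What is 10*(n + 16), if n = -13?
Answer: 30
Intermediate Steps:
10*(n + 16) = 10*(-13 + 16) = 10*3 = 30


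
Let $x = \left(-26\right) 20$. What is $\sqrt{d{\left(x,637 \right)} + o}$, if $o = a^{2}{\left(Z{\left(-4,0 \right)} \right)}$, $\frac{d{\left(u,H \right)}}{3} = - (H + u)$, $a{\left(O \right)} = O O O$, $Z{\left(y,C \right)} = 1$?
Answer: $5 i \sqrt{14} \approx 18.708 i$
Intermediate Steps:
$x = -520$
$a{\left(O \right)} = O^{3}$ ($a{\left(O \right)} = O^{2} O = O^{3}$)
$d{\left(u,H \right)} = - 3 H - 3 u$ ($d{\left(u,H \right)} = 3 \left(- (H + u)\right) = 3 \left(- H - u\right) = - 3 H - 3 u$)
$o = 1$ ($o = \left(1^{3}\right)^{2} = 1^{2} = 1$)
$\sqrt{d{\left(x,637 \right)} + o} = \sqrt{\left(\left(-3\right) 637 - -1560\right) + 1} = \sqrt{\left(-1911 + 1560\right) + 1} = \sqrt{-351 + 1} = \sqrt{-350} = 5 i \sqrt{14}$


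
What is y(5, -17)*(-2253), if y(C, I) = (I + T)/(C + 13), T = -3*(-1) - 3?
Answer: 12767/6 ≈ 2127.8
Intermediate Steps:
T = 0 (T = 3 - 3 = 0)
y(C, I) = I/(13 + C) (y(C, I) = (I + 0)/(C + 13) = I/(13 + C))
y(5, -17)*(-2253) = -17/(13 + 5)*(-2253) = -17/18*(-2253) = 12767/6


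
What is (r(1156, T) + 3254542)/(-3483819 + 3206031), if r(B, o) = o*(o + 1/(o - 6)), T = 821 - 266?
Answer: -325974973/25417602 ≈ -12.825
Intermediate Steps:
T = 555
r(B, o) = o*(o + 1/(-6 + o))
(r(1156, T) + 3254542)/(-3483819 + 3206031) = (555*(1 + 555² - 6*555)/(-6 + 555) + 3254542)/(-3483819 + 3206031) = (555*(1 + 308025 - 3330)/549 + 3254542)/(-277788) = (555*(1/549)*304696 + 3254542)*(-1/277788) = (56368760/183 + 3254542)*(-1/277788) = (651949946/183)*(-1/277788) = -325974973/25417602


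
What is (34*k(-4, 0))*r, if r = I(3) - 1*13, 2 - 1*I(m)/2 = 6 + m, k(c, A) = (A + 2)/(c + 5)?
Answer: -1836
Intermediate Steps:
k(c, A) = (2 + A)/(5 + c)
I(m) = -8 - 2*m (I(m) = 4 - 2*(6 + m) = 4 + (-12 - 2*m) = -8 - 2*m)
r = -27 (r = (-8 - 2*3) - 1*13 = (-8 - 6) - 13 = -14 - 13 = -27)
(34*k(-4, 0))*r = (34*((2 + 0)/(5 - 4)))*(-27) = (34*(2/1))*(-27) = (34*(1*2))*(-27) = (34*2)*(-27) = 68*(-27) = -1836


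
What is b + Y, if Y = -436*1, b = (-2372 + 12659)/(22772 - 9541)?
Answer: -5758429/13231 ≈ -435.22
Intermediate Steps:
b = 10287/13231 ≈ 0.77749
Y = -436
b + Y = 10287/13231 - 436 = -5758429/13231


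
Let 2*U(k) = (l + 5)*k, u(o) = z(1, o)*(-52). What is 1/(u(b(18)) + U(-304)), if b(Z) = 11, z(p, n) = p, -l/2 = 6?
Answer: 1/1012 ≈ 0.00098814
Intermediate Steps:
l = -12 (l = -2*6 = -12)
u(o) = -52 (u(o) = 1*(-52) = -52)
U(k) = -7*k/2 (U(k) = ((-12 + 5)*k)/2 = (-7*k)/2 = -7*k/2)
1/(u(b(18)) + U(-304)) = 1/(-52 - 7/2*(-304)) = 1/(-52 + 1064) = 1/1012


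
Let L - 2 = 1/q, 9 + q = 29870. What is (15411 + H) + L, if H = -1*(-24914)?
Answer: 1204204548/29861 ≈ 40327.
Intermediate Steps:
q = 29861 (q = -9 + 29870 = 29861)
H = 24914
L = 59723/29861 (L = 2 + 1/29861 = 59723/29861 ≈ 2.0000)
(15411 + H) + L = (15411 + 24914) + 59723/29861 = 40325 + 59723/29861 = 1204204548/29861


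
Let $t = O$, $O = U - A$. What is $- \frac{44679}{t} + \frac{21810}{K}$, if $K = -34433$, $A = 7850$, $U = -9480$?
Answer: $\frac{1160464707}{596723890} \approx 1.9447$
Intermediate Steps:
$O = -17330$ ($O = -9480 - 7850 = -17330$)
$t = -17330$
$- \frac{44679}{t} + \frac{21810}{K} = - \frac{44679}{-17330} + \frac{21810}{-34433} = \left(-44679\right) \left(- \frac{1}{17330}\right) + 21810 \left(- \frac{1}{34433}\right) = \frac{44679}{17330} - \frac{21810}{34433} = \frac{1160464707}{596723890}$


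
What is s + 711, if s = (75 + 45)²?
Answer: 15111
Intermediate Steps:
s = 14400 (s = 120² = 14400)
s + 711 = 14400 + 711 = 15111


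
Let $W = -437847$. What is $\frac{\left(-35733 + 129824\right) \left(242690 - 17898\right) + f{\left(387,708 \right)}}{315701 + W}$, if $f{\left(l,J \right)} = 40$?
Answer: $- \frac{10575452056}{61073} \approx -1.7316 \cdot 10^{5}$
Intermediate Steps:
$\frac{\left(-35733 + 129824\right) \left(242690 - 17898\right) + f{\left(387,708 \right)}}{315701 + W} = \frac{\left(-35733 + 129824\right) \left(242690 - 17898\right) + 40}{315701 - 437847} = \frac{94091 \cdot 224792 + 40}{-122146} = \left(21150904072 + 40\right) \left(- \frac{1}{122146}\right) = 21150904112 \left(- \frac{1}{122146}\right) = - \frac{10575452056}{61073}$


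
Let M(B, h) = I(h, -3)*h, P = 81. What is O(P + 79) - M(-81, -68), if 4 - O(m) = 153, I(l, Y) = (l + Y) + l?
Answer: -9601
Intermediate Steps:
I(l, Y) = Y + 2*l (I(l, Y) = (Y + l) + l = Y + 2*l)
M(B, h) = h*(-3 + 2*h) (M(B, h) = (-3 + 2*h)*h = h*(-3 + 2*h))
O(m) = -149 (O(m) = 4 - 1*153 = 4 - 153 = -149)
O(P + 79) - M(-81, -68) = -149 - (-68)*(-3 + 2*(-68)) = -149 - (-68)*(-3 - 136) = -149 - (-68)*(-139) = -149 - 1*9452 = -149 - 9452 = -9601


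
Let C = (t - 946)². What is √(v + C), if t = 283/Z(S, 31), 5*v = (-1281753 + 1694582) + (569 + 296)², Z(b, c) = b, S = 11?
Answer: √3264315895/55 ≈ 1038.8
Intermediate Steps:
v = 1161054/5 (v = ((-1281753 + 1694582) + (569 + 296)²)/5 = (412829 + 865²)/5 = (412829 + 748225)/5 = (⅕)*1161054 = 1161054/5 ≈ 2.3221e+5)
t = 283/11 ≈ 25.727
C = 102475129/121 (C = (283/11 - 946)² = (-10123/11)² = 102475129/121 ≈ 8.4690e+5)
√(v + C) = √(1161054/5 + 102475129/121) = √(652863179/605) = √3264315895/55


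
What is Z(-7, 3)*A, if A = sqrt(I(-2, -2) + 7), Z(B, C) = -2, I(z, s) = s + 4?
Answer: -6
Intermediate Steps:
I(z, s) = 4 + s
A = 3 (A = sqrt((4 - 2) + 7) = sqrt(2 + 7) = sqrt(9) = 3)
Z(-7, 3)*A = -2*3 = -6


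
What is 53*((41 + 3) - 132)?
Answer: -4664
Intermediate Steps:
53*((41 + 3) - 132) = 53*(44 - 132) = 53*(-88) = -4664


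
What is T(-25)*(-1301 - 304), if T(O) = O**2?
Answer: -1003125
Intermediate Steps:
T(-25)*(-1301 - 304) = (-25)**2*(-1301 - 304) = 625*(-1605) = -1003125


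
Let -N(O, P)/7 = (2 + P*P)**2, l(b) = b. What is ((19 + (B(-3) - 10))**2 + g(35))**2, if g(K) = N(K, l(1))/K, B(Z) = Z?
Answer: 29241/25 ≈ 1169.6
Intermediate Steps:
N(O, P) = -7*(2 + P**2)**2 (N(O, P) = -7*(2 + P*P)**2 = -7*(2 + P**2)**2)
g(K) = -63/K (g(K) = (-7*(2 + 1**2)**2)/K = (-7*(2 + 1)**2)/K = (-7*3**2)/K = (-7*9)/K = -63/K)
((19 + (B(-3) - 10))**2 + g(35))**2 = ((19 + (-3 - 10))**2 - 63/35)**2 = ((19 - 13)**2 - 63*1/35)**2 = (6**2 - 9/5)**2 = (36 - 9/5)**2 = (171/5)**2 = 29241/25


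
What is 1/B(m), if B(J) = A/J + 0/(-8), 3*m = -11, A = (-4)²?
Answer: -11/48 ≈ -0.22917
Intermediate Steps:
A = 16
m = -11/3 (m = (⅓)*(-11) = -11/3 ≈ -3.6667)
B(J) = 16/J (B(J) = 16/J + 0/(-8) = 16/J + 0*(-⅛) = 16/J + 0 = 16/J)
1/B(m) = 1/(16/(-11/3)) = 1/(16*(-3/11)) = 1/(-48/11) = -11/48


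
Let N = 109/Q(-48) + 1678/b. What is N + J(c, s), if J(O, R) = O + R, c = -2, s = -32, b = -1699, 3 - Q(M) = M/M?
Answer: 66303/3398 ≈ 19.512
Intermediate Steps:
Q(M) = 2 (Q(M) = 3 - M/M = 3 - 1*1 = 3 - 1 = 2)
N = 181835/3398 (N = 109/2 + 1678/(-1699) = 109*(½) + 1678*(-1/1699) = 109/2 - 1678/1699 = 181835/3398 ≈ 53.512)
N + J(c, s) = 181835/3398 + (-2 - 32) = 181835/3398 - 34 = 66303/3398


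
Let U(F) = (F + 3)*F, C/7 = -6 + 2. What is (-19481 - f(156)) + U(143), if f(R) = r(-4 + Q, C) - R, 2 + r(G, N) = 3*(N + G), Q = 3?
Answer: 1642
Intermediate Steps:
C = -28 (C = 7*(-6 + 2) = 7*(-4) = -28)
r(G, N) = -2 + 3*G + 3*N (r(G, N) = -2 + 3*(N + G) = -2 + 3*(G + N) = -2 + (3*G + 3*N) = -2 + 3*G + 3*N)
f(R) = -89 - R (f(R) = (-2 + 3*(-4 + 3) + 3*(-28)) - R = (-2 + 3*(-1) - 84) - R = (-2 - 3 - 84) - R = -89 - R)
U(F) = F*(3 + F) (U(F) = (3 + F)*F = F*(3 + F))
(-19481 - f(156)) + U(143) = (-19481 - (-89 - 1*156)) + 143*(3 + 143) = (-19481 - (-89 - 156)) + 143*146 = (-19481 - 1*(-245)) + 20878 = (-19481 + 245) + 20878 = -19236 + 20878 = 1642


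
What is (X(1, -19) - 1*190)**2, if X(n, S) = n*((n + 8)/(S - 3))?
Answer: 17547721/484 ≈ 36256.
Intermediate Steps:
X(n, S) = n*(8 + n)/(-3 + S) (X(n, S) = n*((8 + n)/(-3 + S)) = n*(8 + n)/(-3 + S))
(X(1, -19) - 1*190)**2 = (1*(8 + 1)/(-3 - 19) - 1*190)**2 = (1*9/(-22) - 190)**2 = (1*(-1/22)*9 - 190)**2 = (-9/22 - 190)**2 = (-4189/22)**2 = 17547721/484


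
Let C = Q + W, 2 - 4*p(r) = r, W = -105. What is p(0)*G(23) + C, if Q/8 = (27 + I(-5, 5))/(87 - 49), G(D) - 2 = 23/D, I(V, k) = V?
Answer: -3757/38 ≈ -98.868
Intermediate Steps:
G(D) = 2 + 23/D
p(r) = 1/2 - r/4
Q = 88/19 (Q = 8*((27 - 5)/(87 - 49)) = 8*(22/38) = 8*(22*(1/38)) = 8*(11/19) = 88/19 ≈ 4.6316)
C = -1907/19 (C = 88/19 - 105 = -1907/19 ≈ -100.37)
p(0)*G(23) + C = (1/2 - 1/4*0)*(2 + 23/23) - 1907/19 = (1/2 + 0)*(2 + 23*(1/23)) - 1907/19 = (2 + 1)/2 - 1907/19 = (1/2)*3 - 1907/19 = 3/2 - 1907/19 = -3757/38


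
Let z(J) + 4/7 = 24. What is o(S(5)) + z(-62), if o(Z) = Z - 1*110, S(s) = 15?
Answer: -501/7 ≈ -71.571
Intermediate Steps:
z(J) = 164/7 (z(J) = -4/7 + 24 = 164/7)
o(Z) = -110 + Z (o(Z) = Z - 110 = -110 + Z)
o(S(5)) + z(-62) = (-110 + 15) + 164/7 = -95 + 164/7 = -501/7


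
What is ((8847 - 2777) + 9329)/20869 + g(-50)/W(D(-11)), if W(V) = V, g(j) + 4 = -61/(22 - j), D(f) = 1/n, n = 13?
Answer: -93573925/1502568 ≈ -62.276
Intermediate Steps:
D(f) = 1/13
g(j) = -4 - 61/(22 - j)
((8847 - 2777) + 9329)/20869 + g(-50)/W(D(-11)) = ((8847 - 2777) + 9329)/20869 + ((149 - 4*(-50))/(-22 - 50))/(1/13) = (6070 + 9329)*(1/20869) + ((149 + 200)/(-72))*13 = 15399*(1/20869) - 1/72*349*13 = 15399/20869 - 349/72*13 = 15399/20869 - 4537/72 = -93573925/1502568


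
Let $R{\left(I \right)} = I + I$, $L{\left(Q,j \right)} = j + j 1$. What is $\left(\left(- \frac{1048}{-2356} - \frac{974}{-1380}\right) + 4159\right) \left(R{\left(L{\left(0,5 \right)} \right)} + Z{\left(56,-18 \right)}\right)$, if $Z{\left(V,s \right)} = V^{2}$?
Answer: $\frac{889322303638}{67735} \approx 1.3129 \cdot 10^{7}$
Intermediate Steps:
$L{\left(Q,j \right)} = 2 j$ ($L{\left(Q,j \right)} = j + j = 2 j$)
$R{\left(I \right)} = 2 I$
$\left(\left(- \frac{1048}{-2356} - \frac{974}{-1380}\right) + 4159\right) \left(R{\left(L{\left(0,5 \right)} \right)} + Z{\left(56,-18 \right)}\right) = \left(\left(- \frac{1048}{-2356} - \frac{974}{-1380}\right) + 4159\right) \left(2 \cdot 2 \cdot 5 + 56^{2}\right) = \left(\left(\left(-1048\right) \left(- \frac{1}{2356}\right) - - \frac{487}{690}\right) + 4159\right) \left(2 \cdot 10 + 3136\right) = \left(\left(\frac{262}{589} + \frac{487}{690}\right) + 4159\right) \left(20 + 3136\right) = \left(\frac{467623}{406410} + 4159\right) 3156 = \frac{1690726813}{406410} \cdot 3156 = \frac{889322303638}{67735}$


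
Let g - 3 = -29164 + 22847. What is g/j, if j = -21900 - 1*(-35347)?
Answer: -902/1921 ≈ -0.46955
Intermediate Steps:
j = 13447 (j = -21900 + 35347 = 13447)
g = -6314 (g = 3 + (-29164 + 22847) = 3 - 6317 = -6314)
g/j = -6314/13447 = -6314*1/13447 = -902/1921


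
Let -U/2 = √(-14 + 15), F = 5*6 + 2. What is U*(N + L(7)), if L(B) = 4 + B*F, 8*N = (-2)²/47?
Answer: -21433/47 ≈ -456.02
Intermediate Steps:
F = 32 (F = 30 + 2 = 32)
N = 1/94 (N = ((-2)²/47)/8 = (4*(1/47))/8 = (⅛)*(4/47) = 1/94 ≈ 0.010638)
L(B) = 4 + 32*B (L(B) = 4 + B*32 = 4 + 32*B)
U = -2 (U = -2*√(-14 + 15) = -2*√1 = -2*1 = -2)
U*(N + L(7)) = -2*(1/94 + (4 + 32*7)) = -2*(1/94 + (4 + 224)) = -2*(1/94 + 228) = -2*21433/94 = -21433/47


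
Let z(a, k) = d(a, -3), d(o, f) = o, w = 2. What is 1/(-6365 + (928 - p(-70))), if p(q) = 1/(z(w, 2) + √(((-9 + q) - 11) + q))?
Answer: 2*(I - 2*√10)/(-10875*I + 21748*√10) ≈ -0.00018392 - 2.6091e-9*I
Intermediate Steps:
z(a, k) = a
p(q) = 1/(2 + √(-20 + 2*q)) (p(q) = 1/(2 + √(((-9 + q) - 11) + q)) = 1/(2 + √((-20 + q) + q)) = 1/(2 + √(-20 + 2*q)))
1/(-6365 + (928 - p(-70))) = 1/(-6365 + (928 - 1/(2 + √2*√(-10 - 70)))) = 1/(-6365 + (928 - 1/(2 + √2*√(-80)))) = 1/(-6365 + (928 - 1/(2 + √2*(4*I*√5)))) = 1/(-6365 + (928 - 1/(2 + 4*I*√10))) = 1/(-5437 - 1/(2 + 4*I*√10))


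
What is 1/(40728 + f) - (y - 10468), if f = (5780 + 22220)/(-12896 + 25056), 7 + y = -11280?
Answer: 67342667841/3095503 ≈ 21755.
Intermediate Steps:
y = -11287 (y = -7 - 11280 = -11287)
f = 175/76 (f = 28000/12160 = 28000*(1/12160) = 175/76 ≈ 2.3026)
1/(40728 + f) - (y - 10468) = 1/(40728 + 175/76) - (-11287 - 10468) = 1/(3095503/76) - 1*(-21755) = 76/3095503 + 21755 = 67342667841/3095503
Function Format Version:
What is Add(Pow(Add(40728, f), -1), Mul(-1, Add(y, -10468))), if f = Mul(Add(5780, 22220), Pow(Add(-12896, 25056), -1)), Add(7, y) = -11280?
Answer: Rational(67342667841, 3095503) ≈ 21755.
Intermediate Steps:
y = -11287 (y = Add(-7, -11280) = -11287)
f = Rational(175, 76) (f = Mul(28000, Pow(12160, -1)) = Mul(28000, Rational(1, 12160)) = Rational(175, 76) ≈ 2.3026)
Add(Pow(Add(40728, f), -1), Mul(-1, Add(y, -10468))) = Add(Pow(Add(40728, Rational(175, 76)), -1), Mul(-1, Add(-11287, -10468))) = Add(Pow(Rational(3095503, 76), -1), Mul(-1, -21755)) = Add(Rational(76, 3095503), 21755) = Rational(67342667841, 3095503)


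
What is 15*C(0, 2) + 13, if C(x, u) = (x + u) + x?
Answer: 43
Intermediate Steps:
C(x, u) = u + 2*x (C(x, u) = (u + x) + x = u + 2*x)
15*C(0, 2) + 13 = 15*(2 + 2*0) + 13 = 15*(2 + 0) + 13 = 15*2 + 13 = 30 + 13 = 43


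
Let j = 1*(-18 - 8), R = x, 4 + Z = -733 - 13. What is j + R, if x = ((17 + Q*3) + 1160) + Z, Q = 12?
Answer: 437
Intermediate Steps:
Z = -750 (Z = -4 + (-733 - 13) = -4 - 746 = -750)
x = 463 (x = ((17 + 12*3) + 1160) - 750 = ((17 + 36) + 1160) - 750 = (53 + 1160) - 750 = 1213 - 750 = 463)
R = 463
j = -26 (j = 1*(-26) = -26)
j + R = -26 + 463 = 437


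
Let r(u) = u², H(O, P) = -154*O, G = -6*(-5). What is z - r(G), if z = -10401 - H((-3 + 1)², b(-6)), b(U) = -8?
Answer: -10685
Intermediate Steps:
G = 30
z = -9785 (z = -10401 - (-154)*(-3 + 1)² = -10401 - (-154)*(-2)² = -10401 - (-154)*4 = -10401 - 1*(-616) = -10401 + 616 = -9785)
z - r(G) = -9785 - 1*30² = -9785 - 1*900 = -9785 - 900 = -10685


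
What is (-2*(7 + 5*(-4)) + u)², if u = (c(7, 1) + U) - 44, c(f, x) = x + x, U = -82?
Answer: 9604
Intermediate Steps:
c(f, x) = 2*x
u = -124 (u = (2*1 - 82) - 44 = (2 - 82) - 44 = -80 - 44 = -124)
(-2*(7 + 5*(-4)) + u)² = (-2*(7 + 5*(-4)) - 124)² = (-2*(7 - 20) - 124)² = (-2*(-13) - 124)² = (26 - 124)² = (-98)² = 9604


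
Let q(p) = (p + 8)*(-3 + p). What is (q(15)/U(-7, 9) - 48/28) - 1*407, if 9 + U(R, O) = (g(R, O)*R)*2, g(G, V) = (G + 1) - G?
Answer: -2945/7 ≈ -420.71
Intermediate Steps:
g(G, V) = 1 (g(G, V) = (1 + G) - G = 1)
q(p) = (-3 + p)*(8 + p) (q(p) = (8 + p)*(-3 + p) = (-3 + p)*(8 + p))
U(R, O) = -9 + 2*R (U(R, O) = -9 + (1*R)*2 = -9 + R*2 = -9 + 2*R)
(q(15)/U(-7, 9) - 48/28) - 1*407 = ((-24 + 15² + 5*15)/(-9 + 2*(-7)) - 48/28) - 1*407 = ((-24 + 225 + 75)/(-9 - 14) - 48*1/28) - 407 = (276/(-23) - 12/7) - 407 = (276*(-1/23) - 12/7) - 407 = (-12 - 12/7) - 407 = -96/7 - 407 = -2945/7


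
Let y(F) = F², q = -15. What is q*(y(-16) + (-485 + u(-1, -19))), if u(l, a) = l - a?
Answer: 3165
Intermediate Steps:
q*(y(-16) + (-485 + u(-1, -19))) = -15*((-16)² + (-485 + (-1 - 1*(-19)))) = -15*(256 + (-485 + (-1 + 19))) = -15*(256 + (-485 + 18)) = -15*(256 - 467) = -15*(-211) = 3165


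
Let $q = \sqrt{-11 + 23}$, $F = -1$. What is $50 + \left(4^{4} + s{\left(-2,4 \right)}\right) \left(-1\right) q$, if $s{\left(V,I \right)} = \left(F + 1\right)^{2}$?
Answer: $50 - 512 \sqrt{3} \approx -836.81$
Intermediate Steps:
$s{\left(V,I \right)} = 0$ ($s{\left(V,I \right)} = \left(-1 + 1\right)^{2} = 0^{2} = 0$)
$q = 2 \sqrt{3}$ ($q = \sqrt{12} = 2 \sqrt{3} \approx 3.4641$)
$50 + \left(4^{4} + s{\left(-2,4 \right)}\right) \left(-1\right) q = 50 + \left(4^{4} + 0\right) \left(-1\right) 2 \sqrt{3} = 50 + \left(256 + 0\right) \left(-1\right) 2 \sqrt{3} = 50 + 256 \left(-1\right) 2 \sqrt{3} = 50 - 256 \cdot 2 \sqrt{3} = 50 - 512 \sqrt{3}$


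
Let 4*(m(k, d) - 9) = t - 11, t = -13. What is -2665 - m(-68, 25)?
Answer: -2668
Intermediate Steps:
m(k, d) = 3 (m(k, d) = 9 + (-13 - 11)/4 = 9 + (¼)*(-24) = 9 - 6 = 3)
-2665 - m(-68, 25) = -2665 - 1*3 = -2665 - 3 = -2668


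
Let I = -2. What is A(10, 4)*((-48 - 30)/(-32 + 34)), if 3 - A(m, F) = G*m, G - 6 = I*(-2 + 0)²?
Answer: -897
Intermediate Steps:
G = -2 (G = 6 - 2*(-2 + 0)² = 6 - 2*(-2)² = 6 - 2*4 = 6 - 8 = -2)
A(m, F) = 3 + 2*m (A(m, F) = 3 - (-2)*m = 3 + 2*m)
A(10, 4)*((-48 - 30)/(-32 + 34)) = (3 + 2*10)*((-48 - 30)/(-32 + 34)) = (3 + 20)*(-78/2) = 23*(-78*½) = 23*(-39) = -897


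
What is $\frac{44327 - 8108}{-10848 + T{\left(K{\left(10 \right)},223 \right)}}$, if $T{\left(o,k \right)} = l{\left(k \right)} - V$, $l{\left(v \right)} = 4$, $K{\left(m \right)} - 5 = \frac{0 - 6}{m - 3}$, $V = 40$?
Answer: $- \frac{12073}{3628} \approx -3.3277$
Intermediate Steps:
$K{\left(m \right)} = 5 - \frac{6}{-3 + m}$ ($K{\left(m \right)} = 5 + \frac{0 - 6}{m - 3} = 5 - \frac{6}{-3 + m}$)
$T{\left(o,k \right)} = -36$ ($T{\left(o,k \right)} = 4 - 40 = -36$)
$\frac{44327 - 8108}{-10848 + T{\left(K{\left(10 \right)},223 \right)}} = \frac{44327 - 8108}{-10848 - 36} = \frac{36219}{-10884} = 36219 \left(- \frac{1}{10884}\right) = - \frac{12073}{3628}$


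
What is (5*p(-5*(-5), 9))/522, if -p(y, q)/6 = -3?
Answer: 5/29 ≈ 0.17241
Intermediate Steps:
p(y, q) = 18 (p(y, q) = -6*(-3) = 18)
(5*p(-5*(-5), 9))/522 = (5*18)/522 = 90*(1/522) = 5/29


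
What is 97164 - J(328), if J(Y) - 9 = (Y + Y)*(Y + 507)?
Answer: -450605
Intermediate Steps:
J(Y) = 9 + 2*Y*(507 + Y) (J(Y) = 9 + (Y + Y)*(Y + 507) = 9 + (2*Y)*(507 + Y) = 9 + 2*Y*(507 + Y))
97164 - J(328) = 97164 - (9 + 2*328² + 1014*328) = 97164 - (9 + 2*107584 + 332592) = 97164 - (9 + 215168 + 332592) = 97164 - 1*547769 = 97164 - 547769 = -450605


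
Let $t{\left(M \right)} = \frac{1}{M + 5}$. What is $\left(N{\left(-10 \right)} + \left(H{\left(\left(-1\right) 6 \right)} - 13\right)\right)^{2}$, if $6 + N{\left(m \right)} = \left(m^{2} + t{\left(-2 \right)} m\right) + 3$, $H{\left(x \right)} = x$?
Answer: $\frac{50176}{9} \approx 5575.1$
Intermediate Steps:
$t{\left(M \right)} = \frac{1}{5 + M}$
$N{\left(m \right)} = -3 + m^{2} + \frac{m}{3}$ ($N{\left(m \right)} = -6 + \left(\left(m^{2} + \frac{m}{5 - 2}\right) + 3\right) = -6 + \left(\left(m^{2} + \frac{m}{3}\right) + 3\right) = -6 + \left(3 + m^{2} + \frac{m}{3}\right) = -3 + m^{2} + \frac{m}{3}$)
$\left(N{\left(-10 \right)} + \left(H{\left(\left(-1\right) 6 \right)} - 13\right)\right)^{2} = \left(\left(-3 + \left(-10\right)^{2} + \frac{1}{3} \left(-10\right)\right) - 19\right)^{2} = \left(\left(-3 + 100 - \frac{10}{3}\right) - 19\right)^{2} = \left(\frac{281}{3} - 19\right)^{2} = \left(\frac{224}{3}\right)^{2} = \frac{50176}{9}$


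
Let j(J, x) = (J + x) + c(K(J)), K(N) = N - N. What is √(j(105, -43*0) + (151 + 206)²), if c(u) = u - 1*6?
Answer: 6*√3543 ≈ 357.14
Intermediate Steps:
K(N) = 0
c(u) = -6 + u (c(u) = u - 6 = -6 + u)
j(J, x) = -6 + J + x (j(J, x) = (J + x) + (-6 + 0) = (J + x) - 6 = -6 + J + x)
√(j(105, -43*0) + (151 + 206)²) = √((-6 + 105 - 43*0) + (151 + 206)²) = √((-6 + 105 + 0) + 357²) = √(99 + 127449) = √127548 = 6*√3543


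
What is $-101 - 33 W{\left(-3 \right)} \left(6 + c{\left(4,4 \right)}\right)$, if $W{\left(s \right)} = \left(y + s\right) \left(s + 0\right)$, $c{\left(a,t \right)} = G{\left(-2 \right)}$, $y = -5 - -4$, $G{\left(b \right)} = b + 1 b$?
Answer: $-893$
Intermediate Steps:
$G{\left(b \right)} = 2 b$ ($G{\left(b \right)} = b + b = 2 b$)
$y = -1$ ($y = -5 + 4 = -1$)
$c{\left(a,t \right)} = -4$ ($c{\left(a,t \right)} = 2 \left(-2\right) = -4$)
$W{\left(s \right)} = s \left(-1 + s\right)$ ($W{\left(s \right)} = \left(-1 + s\right) \left(s + 0\right) = \left(-1 + s\right) s = s \left(-1 + s\right)$)
$-101 - 33 W{\left(-3 \right)} \left(6 + c{\left(4,4 \right)}\right) = -101 - 33 - 3 \left(-1 - 3\right) \left(6 - 4\right) = -101 - 33 \left(-3\right) \left(-4\right) 2 = -101 - 33 \cdot 12 \cdot 2 = -101 - 792 = -893$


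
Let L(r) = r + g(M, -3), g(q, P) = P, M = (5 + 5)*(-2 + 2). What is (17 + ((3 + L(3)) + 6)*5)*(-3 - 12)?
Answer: -930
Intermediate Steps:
M = 0 (M = 10*0 = 0)
L(r) = -3 + r (L(r) = r - 3 = -3 + r)
(17 + ((3 + L(3)) + 6)*5)*(-3 - 12) = (17 + ((3 + (-3 + 3)) + 6)*5)*(-3 - 12) = (17 + ((3 + 0) + 6)*5)*(-15) = (17 + (3 + 6)*5)*(-15) = (17 + 9*5)*(-15) = (17 + 45)*(-15) = 62*(-15) = -930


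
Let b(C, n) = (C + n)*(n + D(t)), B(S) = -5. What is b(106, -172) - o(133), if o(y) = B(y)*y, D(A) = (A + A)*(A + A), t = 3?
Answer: 9641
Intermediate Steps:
D(A) = 4*A**2 (D(A) = (2*A)*(2*A) = 4*A**2)
b(C, n) = (36 + n)*(C + n) (b(C, n) = (C + n)*(n + 4*3**2) = (C + n)*(n + 4*9) = (C + n)*(n + 36) = (C + n)*(36 + n) = (36 + n)*(C + n))
o(y) = -5*y
b(106, -172) - o(133) = ((-172)**2 + 36*106 + 36*(-172) + 106*(-172)) - (-5)*133 = (29584 + 3816 - 6192 - 18232) - 1*(-665) = 8976 + 665 = 9641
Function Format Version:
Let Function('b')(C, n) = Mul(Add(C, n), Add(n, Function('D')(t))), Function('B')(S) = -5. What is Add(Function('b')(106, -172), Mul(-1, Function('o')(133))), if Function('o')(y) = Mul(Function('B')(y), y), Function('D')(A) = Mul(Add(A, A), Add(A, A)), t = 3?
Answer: 9641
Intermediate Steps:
Function('D')(A) = Mul(4, Pow(A, 2)) (Function('D')(A) = Mul(Mul(2, A), Mul(2, A)) = Mul(4, Pow(A, 2)))
Function('b')(C, n) = Mul(Add(36, n), Add(C, n)) (Function('b')(C, n) = Mul(Add(C, n), Add(n, Mul(4, Pow(3, 2)))) = Mul(Add(C, n), Add(n, Mul(4, 9))) = Mul(Add(C, n), Add(n, 36)) = Mul(Add(C, n), Add(36, n)) = Mul(Add(36, n), Add(C, n)))
Function('o')(y) = Mul(-5, y)
Add(Function('b')(106, -172), Mul(-1, Function('o')(133))) = Add(Add(Pow(-172, 2), Mul(36, 106), Mul(36, -172), Mul(106, -172)), Mul(-1, Mul(-5, 133))) = Add(Add(29584, 3816, -6192, -18232), Mul(-1, -665)) = Add(8976, 665) = 9641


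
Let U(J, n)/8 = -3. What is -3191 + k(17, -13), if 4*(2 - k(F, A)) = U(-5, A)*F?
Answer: -3087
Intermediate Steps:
U(J, n) = -24 (U(J, n) = 8*(-3) = -24)
k(F, A) = 2 + 6*F (k(F, A) = 2 - (-6)*F = 2 + 6*F)
-3191 + k(17, -13) = -3191 + (2 + 6*17) = -3191 + (2 + 102) = -3191 + 104 = -3087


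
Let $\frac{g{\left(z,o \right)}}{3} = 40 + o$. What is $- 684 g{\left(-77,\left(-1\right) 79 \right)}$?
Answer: $80028$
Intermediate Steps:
$g{\left(z,o \right)} = 120 + 3 o$ ($g{\left(z,o \right)} = 3 \left(40 + o\right) = 120 + 3 o$)
$- 684 g{\left(-77,\left(-1\right) 79 \right)} = - 684 \left(120 + 3 \left(\left(-1\right) 79\right)\right) = - 684 \left(120 + 3 \left(-79\right)\right) = - 684 \left(120 - 237\right) = \left(-684\right) \left(-117\right) = 80028$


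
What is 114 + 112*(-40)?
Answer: -4366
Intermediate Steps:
114 + 112*(-40) = 114 - 4480 = -4366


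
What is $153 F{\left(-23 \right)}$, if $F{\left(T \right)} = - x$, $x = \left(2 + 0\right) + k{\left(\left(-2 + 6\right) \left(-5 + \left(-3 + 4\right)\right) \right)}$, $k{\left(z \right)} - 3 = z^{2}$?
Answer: $-39933$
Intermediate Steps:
$k{\left(z \right)} = 3 + z^{2}$
$x = 261$ ($x = \left(2 + 0\right) + \left(3 + \left(\left(-2 + 6\right) \left(-5 + \left(-3 + 4\right)\right)\right)^{2}\right) = 2 + \left(3 + \left(4 \left(-5 + 1\right)\right)^{2}\right) = 2 + \left(3 + \left(4 \left(-4\right)\right)^{2}\right) = 2 + \left(3 + \left(-16\right)^{2}\right) = 2 + \left(3 + 256\right) = 2 + 259 = 261$)
$F{\left(T \right)} = -261$ ($F{\left(T \right)} = \left(-1\right) 261 = -261$)
$153 F{\left(-23 \right)} = 153 \left(-261\right) = -39933$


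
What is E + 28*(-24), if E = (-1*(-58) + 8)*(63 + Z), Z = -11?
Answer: 2760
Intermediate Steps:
E = 3432 (E = (-1*(-58) + 8)*(63 - 11) = (58 + 8)*52 = 66*52 = 3432)
E + 28*(-24) = 3432 + 28*(-24) = 3432 - 672 = 2760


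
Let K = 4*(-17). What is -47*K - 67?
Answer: 3129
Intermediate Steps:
K = -68
-47*K - 67 = -47*(-68) - 67 = 3196 - 67 = 3129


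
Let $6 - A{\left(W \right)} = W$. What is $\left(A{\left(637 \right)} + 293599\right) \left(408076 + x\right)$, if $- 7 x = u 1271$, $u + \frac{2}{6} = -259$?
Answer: $\frac{933438430704}{7} \approx 1.3335 \cdot 10^{11}$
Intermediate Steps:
$u = - \frac{778}{3}$ ($u = - \frac{1}{3} - 259 = - \frac{778}{3} \approx -259.33$)
$A{\left(W \right)} = 6 - W$
$x = \frac{988838}{21}$ ($x = - \frac{\left(- \frac{778}{3}\right) 1271}{7} = \left(- \frac{1}{7}\right) \left(- \frac{988838}{3}\right) = \frac{988838}{21} \approx 47088.0$)
$\left(A{\left(637 \right)} + 293599\right) \left(408076 + x\right) = \left(\left(6 - 637\right) + 293599\right) \left(408076 + \frac{988838}{21}\right) = \left(\left(6 - 637\right) + 293599\right) \frac{9558434}{21} = \left(-631 + 293599\right) \frac{9558434}{21} = 292968 \cdot \frac{9558434}{21} = \frac{933438430704}{7}$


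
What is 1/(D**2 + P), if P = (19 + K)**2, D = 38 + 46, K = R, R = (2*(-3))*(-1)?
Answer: 1/7681 ≈ 0.00013019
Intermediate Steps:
R = 6 (R = -6*(-1) = 6)
K = 6
D = 84
P = 625 (P = (19 + 6)**2 = 25**2 = 625)
1/(D**2 + P) = 1/(84**2 + 625) = 1/(7056 + 625) = 1/7681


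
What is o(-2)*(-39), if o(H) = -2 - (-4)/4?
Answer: 39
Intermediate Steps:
o(H) = -1 (o(H) = -2 - (-4)/4 = -2 - 1*(-1) = -2 + 1 = -1)
o(-2)*(-39) = -1*(-39) = 39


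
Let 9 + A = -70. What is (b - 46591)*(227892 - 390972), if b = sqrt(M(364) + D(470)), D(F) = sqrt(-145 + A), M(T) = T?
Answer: 7598060280 - 326160*sqrt(91 + I*sqrt(14)) ≈ 7.595e+9 - 63952.0*I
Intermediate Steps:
A = -79 (A = -9 - 70 = -79)
D(F) = 4*I*sqrt(14) (D(F) = sqrt(-145 - 79) = sqrt(-224) = 4*I*sqrt(14))
b = sqrt(364 + 4*I*sqrt(14)) ≈ 19.083 + 0.3921*I
(b - 46591)*(227892 - 390972) = (2*sqrt(91 + I*sqrt(14)) - 46591)*(227892 - 390972) = (-46591 + 2*sqrt(91 + I*sqrt(14)))*(-163080) = 7598060280 - 326160*sqrt(91 + I*sqrt(14))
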